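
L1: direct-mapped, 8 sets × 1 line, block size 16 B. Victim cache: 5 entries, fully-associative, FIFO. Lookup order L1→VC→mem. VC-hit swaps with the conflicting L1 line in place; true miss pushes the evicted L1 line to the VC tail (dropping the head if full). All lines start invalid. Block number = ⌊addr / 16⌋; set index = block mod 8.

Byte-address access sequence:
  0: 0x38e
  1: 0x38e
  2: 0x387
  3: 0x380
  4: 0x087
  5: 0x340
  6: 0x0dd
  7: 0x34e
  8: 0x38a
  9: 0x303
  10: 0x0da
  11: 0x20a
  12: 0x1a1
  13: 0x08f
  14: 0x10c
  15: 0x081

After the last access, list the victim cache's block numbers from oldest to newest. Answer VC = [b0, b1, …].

VC = [32, 56, 48, 16]

0: 0x38e (blk 56, set 0) → MISS  vc=[]
1: 0x38e (blk 56, set 0) → L1-HIT  vc=[]
2: 0x387 (blk 56, set 0) → L1-HIT  vc=[]
3: 0x380 (blk 56, set 0) → L1-HIT  vc=[]
4: 0x87 (blk 8, set 0) → MISS  vc=[56]
5: 0x340 (blk 52, set 4) → MISS  vc=[56]
6: 0xdd (blk 13, set 5) → MISS  vc=[56]
7: 0x34e (blk 52, set 4) → L1-HIT  vc=[56]
8: 0x38a (blk 56, set 0) → VC-HIT  vc=[8]
9: 0x303 (blk 48, set 0) → MISS  vc=[8, 56]
10: 0xda (blk 13, set 5) → L1-HIT  vc=[8, 56]
11: 0x20a (blk 32, set 0) → MISS  vc=[8, 56, 48]
12: 0x1a1 (blk 26, set 2) → MISS  vc=[8, 56, 48]
13: 0x8f (blk 8, set 0) → VC-HIT  vc=[32, 56, 48]
14: 0x10c (blk 16, set 0) → MISS  vc=[32, 56, 48, 8]
15: 0x81 (blk 8, set 0) → VC-HIT  vc=[32, 56, 48, 16]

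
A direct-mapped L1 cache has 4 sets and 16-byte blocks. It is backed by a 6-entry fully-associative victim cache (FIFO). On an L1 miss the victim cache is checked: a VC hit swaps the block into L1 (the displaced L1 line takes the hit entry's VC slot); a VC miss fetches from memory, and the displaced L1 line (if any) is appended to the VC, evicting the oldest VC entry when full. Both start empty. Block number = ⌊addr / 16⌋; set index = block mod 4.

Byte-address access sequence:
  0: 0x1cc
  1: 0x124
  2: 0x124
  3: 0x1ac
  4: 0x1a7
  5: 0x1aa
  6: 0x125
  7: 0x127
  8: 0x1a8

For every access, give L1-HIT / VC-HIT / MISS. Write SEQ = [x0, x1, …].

#0 0x1cc→b28/s0 MISS; vc=[]
#1 0x124→b18/s2 MISS; vc=[]
#2 0x124→b18/s2 L1-HIT; vc=[]
#3 0x1ac→b26/s2 MISS; vc=[18]
#4 0x1a7→b26/s2 L1-HIT; vc=[18]
#5 0x1aa→b26/s2 L1-HIT; vc=[18]
#6 0x125→b18/s2 VC-HIT; vc=[26]
#7 0x127→b18/s2 L1-HIT; vc=[26]
#8 0x1a8→b26/s2 VC-HIT; vc=[18]

SEQ = [MISS, MISS, L1-HIT, MISS, L1-HIT, L1-HIT, VC-HIT, L1-HIT, VC-HIT]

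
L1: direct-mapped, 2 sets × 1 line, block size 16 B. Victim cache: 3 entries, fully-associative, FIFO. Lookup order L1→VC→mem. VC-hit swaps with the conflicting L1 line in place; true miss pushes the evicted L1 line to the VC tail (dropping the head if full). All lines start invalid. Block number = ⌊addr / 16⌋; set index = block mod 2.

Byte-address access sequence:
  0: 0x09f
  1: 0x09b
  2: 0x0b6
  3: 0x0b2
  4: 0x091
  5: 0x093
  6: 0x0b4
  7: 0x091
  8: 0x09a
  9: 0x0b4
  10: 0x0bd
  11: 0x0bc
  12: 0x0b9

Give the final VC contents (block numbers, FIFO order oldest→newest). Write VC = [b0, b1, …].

VC = [9]

  [0] addr=0x9f blk=9 s=1: MISS | VC []
  [1] addr=0x9b blk=9 s=1: L1-HIT | VC []
  [2] addr=0xb6 blk=11 s=1: MISS | VC [9]
  [3] addr=0xb2 blk=11 s=1: L1-HIT | VC [9]
  [4] addr=0x91 blk=9 s=1: VC-HIT | VC [11]
  [5] addr=0x93 blk=9 s=1: L1-HIT | VC [11]
  [6] addr=0xb4 blk=11 s=1: VC-HIT | VC [9]
  [7] addr=0x91 blk=9 s=1: VC-HIT | VC [11]
  [8] addr=0x9a blk=9 s=1: L1-HIT | VC [11]
  [9] addr=0xb4 blk=11 s=1: VC-HIT | VC [9]
  [10] addr=0xbd blk=11 s=1: L1-HIT | VC [9]
  [11] addr=0xbc blk=11 s=1: L1-HIT | VC [9]
  [12] addr=0xb9 blk=11 s=1: L1-HIT | VC [9]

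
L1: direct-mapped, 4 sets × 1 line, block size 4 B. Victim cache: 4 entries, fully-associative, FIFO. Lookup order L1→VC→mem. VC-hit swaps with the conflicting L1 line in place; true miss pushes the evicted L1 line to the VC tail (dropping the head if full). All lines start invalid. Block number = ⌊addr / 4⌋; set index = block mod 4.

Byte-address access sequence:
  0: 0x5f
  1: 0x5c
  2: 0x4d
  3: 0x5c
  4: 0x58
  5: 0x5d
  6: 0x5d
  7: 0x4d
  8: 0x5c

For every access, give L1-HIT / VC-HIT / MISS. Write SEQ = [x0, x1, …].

SEQ = [MISS, L1-HIT, MISS, VC-HIT, MISS, L1-HIT, L1-HIT, VC-HIT, VC-HIT]

0: 0x5f (blk 23, set 3) → MISS  vc=[]
1: 0x5c (blk 23, set 3) → L1-HIT  vc=[]
2: 0x4d (blk 19, set 3) → MISS  vc=[23]
3: 0x5c (blk 23, set 3) → VC-HIT  vc=[19]
4: 0x58 (blk 22, set 2) → MISS  vc=[19]
5: 0x5d (blk 23, set 3) → L1-HIT  vc=[19]
6: 0x5d (blk 23, set 3) → L1-HIT  vc=[19]
7: 0x4d (blk 19, set 3) → VC-HIT  vc=[23]
8: 0x5c (blk 23, set 3) → VC-HIT  vc=[19]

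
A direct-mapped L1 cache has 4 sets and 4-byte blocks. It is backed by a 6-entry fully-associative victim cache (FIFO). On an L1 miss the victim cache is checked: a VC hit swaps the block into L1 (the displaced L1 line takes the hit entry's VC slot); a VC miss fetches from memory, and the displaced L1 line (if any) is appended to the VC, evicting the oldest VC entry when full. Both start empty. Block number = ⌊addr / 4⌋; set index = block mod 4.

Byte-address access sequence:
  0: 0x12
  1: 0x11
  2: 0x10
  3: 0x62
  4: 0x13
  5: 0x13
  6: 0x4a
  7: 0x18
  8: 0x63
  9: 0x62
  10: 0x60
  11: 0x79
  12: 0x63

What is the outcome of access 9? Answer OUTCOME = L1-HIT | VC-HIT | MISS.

0: 0x12 (blk 4, set 0) → MISS  vc=[]
1: 0x11 (blk 4, set 0) → L1-HIT  vc=[]
2: 0x10 (blk 4, set 0) → L1-HIT  vc=[]
3: 0x62 (blk 24, set 0) → MISS  vc=[4]
4: 0x13 (blk 4, set 0) → VC-HIT  vc=[24]
5: 0x13 (blk 4, set 0) → L1-HIT  vc=[24]
6: 0x4a (blk 18, set 2) → MISS  vc=[24]
7: 0x18 (blk 6, set 2) → MISS  vc=[24, 18]
8: 0x63 (blk 24, set 0) → VC-HIT  vc=[4, 18]
9: 0x62 (blk 24, set 0) → L1-HIT  vc=[4, 18]
10: 0x60 (blk 24, set 0) → L1-HIT  vc=[4, 18]
11: 0x79 (blk 30, set 2) → MISS  vc=[4, 18, 6]
12: 0x63 (blk 24, set 0) → L1-HIT  vc=[4, 18, 6]

OUTCOME = L1-HIT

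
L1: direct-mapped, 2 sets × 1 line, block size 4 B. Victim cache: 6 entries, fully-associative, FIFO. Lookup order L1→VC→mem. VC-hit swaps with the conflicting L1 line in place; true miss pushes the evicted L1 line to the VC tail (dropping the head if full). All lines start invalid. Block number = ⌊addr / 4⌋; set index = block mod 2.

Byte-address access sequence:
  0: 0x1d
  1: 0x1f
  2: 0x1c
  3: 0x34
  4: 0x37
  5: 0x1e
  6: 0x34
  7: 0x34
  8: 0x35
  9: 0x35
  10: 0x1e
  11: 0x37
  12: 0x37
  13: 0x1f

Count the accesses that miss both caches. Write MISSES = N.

MISSES = 2

  [0] addr=0x1d blk=7 s=1: MISS | VC []
  [1] addr=0x1f blk=7 s=1: L1-HIT | VC []
  [2] addr=0x1c blk=7 s=1: L1-HIT | VC []
  [3] addr=0x34 blk=13 s=1: MISS | VC [7]
  [4] addr=0x37 blk=13 s=1: L1-HIT | VC [7]
  [5] addr=0x1e blk=7 s=1: VC-HIT | VC [13]
  [6] addr=0x34 blk=13 s=1: VC-HIT | VC [7]
  [7] addr=0x34 blk=13 s=1: L1-HIT | VC [7]
  [8] addr=0x35 blk=13 s=1: L1-HIT | VC [7]
  [9] addr=0x35 blk=13 s=1: L1-HIT | VC [7]
  [10] addr=0x1e blk=7 s=1: VC-HIT | VC [13]
  [11] addr=0x37 blk=13 s=1: VC-HIT | VC [7]
  [12] addr=0x37 blk=13 s=1: L1-HIT | VC [7]
  [13] addr=0x1f blk=7 s=1: VC-HIT | VC [13]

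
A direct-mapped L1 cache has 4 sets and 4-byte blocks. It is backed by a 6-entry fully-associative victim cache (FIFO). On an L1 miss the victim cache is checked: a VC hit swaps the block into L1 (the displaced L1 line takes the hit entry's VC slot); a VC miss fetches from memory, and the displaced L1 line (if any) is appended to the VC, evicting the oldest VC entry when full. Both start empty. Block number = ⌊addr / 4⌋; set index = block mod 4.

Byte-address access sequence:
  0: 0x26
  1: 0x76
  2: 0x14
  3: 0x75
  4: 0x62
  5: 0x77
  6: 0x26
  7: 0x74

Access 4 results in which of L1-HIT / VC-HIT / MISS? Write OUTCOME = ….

OUTCOME = MISS

#0 0x26→b9/s1 MISS; vc=[]
#1 0x76→b29/s1 MISS; vc=[9]
#2 0x14→b5/s1 MISS; vc=[9,29]
#3 0x75→b29/s1 VC-HIT; vc=[9,5]
#4 0x62→b24/s0 MISS; vc=[9,5]
#5 0x77→b29/s1 L1-HIT; vc=[9,5]
#6 0x26→b9/s1 VC-HIT; vc=[29,5]
#7 0x74→b29/s1 VC-HIT; vc=[9,5]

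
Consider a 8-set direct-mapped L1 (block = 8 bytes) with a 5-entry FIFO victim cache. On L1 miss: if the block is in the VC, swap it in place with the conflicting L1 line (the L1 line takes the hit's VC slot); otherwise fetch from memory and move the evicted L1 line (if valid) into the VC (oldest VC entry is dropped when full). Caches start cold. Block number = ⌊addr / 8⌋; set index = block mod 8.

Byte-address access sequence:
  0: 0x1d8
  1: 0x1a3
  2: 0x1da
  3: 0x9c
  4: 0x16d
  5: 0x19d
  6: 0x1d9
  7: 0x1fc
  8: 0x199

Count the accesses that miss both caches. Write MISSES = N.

0: 0x1d8 (blk 59, set 3) → MISS  vc=[]
1: 0x1a3 (blk 52, set 4) → MISS  vc=[]
2: 0x1da (blk 59, set 3) → L1-HIT  vc=[]
3: 0x9c (blk 19, set 3) → MISS  vc=[59]
4: 0x16d (blk 45, set 5) → MISS  vc=[59]
5: 0x19d (blk 51, set 3) → MISS  vc=[59, 19]
6: 0x1d9 (blk 59, set 3) → VC-HIT  vc=[51, 19]
7: 0x1fc (blk 63, set 7) → MISS  vc=[51, 19]
8: 0x199 (blk 51, set 3) → VC-HIT  vc=[59, 19]

MISSES = 6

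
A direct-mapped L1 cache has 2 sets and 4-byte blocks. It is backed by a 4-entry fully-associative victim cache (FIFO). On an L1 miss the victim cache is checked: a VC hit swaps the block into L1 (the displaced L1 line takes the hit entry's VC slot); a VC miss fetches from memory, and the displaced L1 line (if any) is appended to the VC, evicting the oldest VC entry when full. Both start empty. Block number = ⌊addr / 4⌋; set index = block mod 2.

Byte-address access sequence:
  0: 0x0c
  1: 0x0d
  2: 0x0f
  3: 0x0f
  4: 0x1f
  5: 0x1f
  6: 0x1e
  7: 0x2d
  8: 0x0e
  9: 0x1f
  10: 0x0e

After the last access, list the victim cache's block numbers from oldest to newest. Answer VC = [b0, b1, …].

VC = [11, 7]

0: 0xc (blk 3, set 1) → MISS  vc=[]
1: 0xd (blk 3, set 1) → L1-HIT  vc=[]
2: 0xf (blk 3, set 1) → L1-HIT  vc=[]
3: 0xf (blk 3, set 1) → L1-HIT  vc=[]
4: 0x1f (blk 7, set 1) → MISS  vc=[3]
5: 0x1f (blk 7, set 1) → L1-HIT  vc=[3]
6: 0x1e (blk 7, set 1) → L1-HIT  vc=[3]
7: 0x2d (blk 11, set 1) → MISS  vc=[3, 7]
8: 0xe (blk 3, set 1) → VC-HIT  vc=[11, 7]
9: 0x1f (blk 7, set 1) → VC-HIT  vc=[11, 3]
10: 0xe (blk 3, set 1) → VC-HIT  vc=[11, 7]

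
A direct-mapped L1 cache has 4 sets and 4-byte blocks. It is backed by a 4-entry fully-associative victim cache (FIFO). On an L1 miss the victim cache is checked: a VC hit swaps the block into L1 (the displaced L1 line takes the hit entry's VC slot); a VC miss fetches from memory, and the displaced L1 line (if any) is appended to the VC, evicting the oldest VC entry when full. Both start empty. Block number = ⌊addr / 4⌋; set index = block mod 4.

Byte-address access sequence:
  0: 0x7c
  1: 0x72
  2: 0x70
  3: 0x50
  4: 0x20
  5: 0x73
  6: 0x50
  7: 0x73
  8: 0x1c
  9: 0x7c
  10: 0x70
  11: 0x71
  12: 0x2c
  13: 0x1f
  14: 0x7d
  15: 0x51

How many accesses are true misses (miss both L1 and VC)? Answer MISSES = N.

  [0] addr=0x7c blk=31 s=3: MISS | VC []
  [1] addr=0x72 blk=28 s=0: MISS | VC []
  [2] addr=0x70 blk=28 s=0: L1-HIT | VC []
  [3] addr=0x50 blk=20 s=0: MISS | VC [28]
  [4] addr=0x20 blk=8 s=0: MISS | VC [28, 20]
  [5] addr=0x73 blk=28 s=0: VC-HIT | VC [8, 20]
  [6] addr=0x50 blk=20 s=0: VC-HIT | VC [8, 28]
  [7] addr=0x73 blk=28 s=0: VC-HIT | VC [8, 20]
  [8] addr=0x1c blk=7 s=3: MISS | VC [8, 20, 31]
  [9] addr=0x7c blk=31 s=3: VC-HIT | VC [8, 20, 7]
  [10] addr=0x70 blk=28 s=0: L1-HIT | VC [8, 20, 7]
  [11] addr=0x71 blk=28 s=0: L1-HIT | VC [8, 20, 7]
  [12] addr=0x2c blk=11 s=3: MISS | VC [8, 20, 7, 31]
  [13] addr=0x1f blk=7 s=3: VC-HIT | VC [8, 20, 11, 31]
  [14] addr=0x7d blk=31 s=3: VC-HIT | VC [8, 20, 11, 7]
  [15] addr=0x51 blk=20 s=0: VC-HIT | VC [8, 28, 11, 7]

MISSES = 6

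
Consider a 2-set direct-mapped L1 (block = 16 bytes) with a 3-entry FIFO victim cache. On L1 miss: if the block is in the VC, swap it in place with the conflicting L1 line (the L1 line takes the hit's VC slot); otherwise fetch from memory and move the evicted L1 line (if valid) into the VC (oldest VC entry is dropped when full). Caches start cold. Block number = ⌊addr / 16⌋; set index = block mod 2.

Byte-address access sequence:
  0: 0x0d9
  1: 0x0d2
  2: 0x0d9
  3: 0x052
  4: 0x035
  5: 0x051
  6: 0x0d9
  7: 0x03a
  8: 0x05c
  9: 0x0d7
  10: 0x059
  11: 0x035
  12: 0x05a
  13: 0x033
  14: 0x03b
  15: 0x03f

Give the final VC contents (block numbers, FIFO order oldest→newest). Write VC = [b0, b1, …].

VC = [5, 13]

0: 0xd9 (blk 13, set 1) → MISS  vc=[]
1: 0xd2 (blk 13, set 1) → L1-HIT  vc=[]
2: 0xd9 (blk 13, set 1) → L1-HIT  vc=[]
3: 0x52 (blk 5, set 1) → MISS  vc=[13]
4: 0x35 (blk 3, set 1) → MISS  vc=[13, 5]
5: 0x51 (blk 5, set 1) → VC-HIT  vc=[13, 3]
6: 0xd9 (blk 13, set 1) → VC-HIT  vc=[5, 3]
7: 0x3a (blk 3, set 1) → VC-HIT  vc=[5, 13]
8: 0x5c (blk 5, set 1) → VC-HIT  vc=[3, 13]
9: 0xd7 (blk 13, set 1) → VC-HIT  vc=[3, 5]
10: 0x59 (blk 5, set 1) → VC-HIT  vc=[3, 13]
11: 0x35 (blk 3, set 1) → VC-HIT  vc=[5, 13]
12: 0x5a (blk 5, set 1) → VC-HIT  vc=[3, 13]
13: 0x33 (blk 3, set 1) → VC-HIT  vc=[5, 13]
14: 0x3b (blk 3, set 1) → L1-HIT  vc=[5, 13]
15: 0x3f (blk 3, set 1) → L1-HIT  vc=[5, 13]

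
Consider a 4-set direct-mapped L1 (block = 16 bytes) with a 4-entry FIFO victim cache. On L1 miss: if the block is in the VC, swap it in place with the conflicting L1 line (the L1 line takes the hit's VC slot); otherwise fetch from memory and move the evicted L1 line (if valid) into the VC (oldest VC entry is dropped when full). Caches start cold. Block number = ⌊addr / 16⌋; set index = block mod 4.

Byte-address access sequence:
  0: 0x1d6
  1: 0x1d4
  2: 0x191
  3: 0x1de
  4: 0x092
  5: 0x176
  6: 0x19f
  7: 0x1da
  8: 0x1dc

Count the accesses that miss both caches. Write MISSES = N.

MISSES = 4

  [0] addr=0x1d6 blk=29 s=1: MISS | VC []
  [1] addr=0x1d4 blk=29 s=1: L1-HIT | VC []
  [2] addr=0x191 blk=25 s=1: MISS | VC [29]
  [3] addr=0x1de blk=29 s=1: VC-HIT | VC [25]
  [4] addr=0x92 blk=9 s=1: MISS | VC [25, 29]
  [5] addr=0x176 blk=23 s=3: MISS | VC [25, 29]
  [6] addr=0x19f blk=25 s=1: VC-HIT | VC [9, 29]
  [7] addr=0x1da blk=29 s=1: VC-HIT | VC [9, 25]
  [8] addr=0x1dc blk=29 s=1: L1-HIT | VC [9, 25]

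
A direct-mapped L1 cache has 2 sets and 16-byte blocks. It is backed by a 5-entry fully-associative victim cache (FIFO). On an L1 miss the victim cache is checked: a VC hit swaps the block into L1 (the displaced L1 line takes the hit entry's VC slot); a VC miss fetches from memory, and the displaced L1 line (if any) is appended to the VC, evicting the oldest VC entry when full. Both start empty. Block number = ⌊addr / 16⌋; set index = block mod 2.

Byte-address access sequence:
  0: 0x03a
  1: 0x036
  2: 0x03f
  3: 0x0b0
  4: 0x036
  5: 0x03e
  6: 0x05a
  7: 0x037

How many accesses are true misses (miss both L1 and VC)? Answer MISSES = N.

MISSES = 3

0: 0x3a (blk 3, set 1) → MISS  vc=[]
1: 0x36 (blk 3, set 1) → L1-HIT  vc=[]
2: 0x3f (blk 3, set 1) → L1-HIT  vc=[]
3: 0xb0 (blk 11, set 1) → MISS  vc=[3]
4: 0x36 (blk 3, set 1) → VC-HIT  vc=[11]
5: 0x3e (blk 3, set 1) → L1-HIT  vc=[11]
6: 0x5a (blk 5, set 1) → MISS  vc=[11, 3]
7: 0x37 (blk 3, set 1) → VC-HIT  vc=[11, 5]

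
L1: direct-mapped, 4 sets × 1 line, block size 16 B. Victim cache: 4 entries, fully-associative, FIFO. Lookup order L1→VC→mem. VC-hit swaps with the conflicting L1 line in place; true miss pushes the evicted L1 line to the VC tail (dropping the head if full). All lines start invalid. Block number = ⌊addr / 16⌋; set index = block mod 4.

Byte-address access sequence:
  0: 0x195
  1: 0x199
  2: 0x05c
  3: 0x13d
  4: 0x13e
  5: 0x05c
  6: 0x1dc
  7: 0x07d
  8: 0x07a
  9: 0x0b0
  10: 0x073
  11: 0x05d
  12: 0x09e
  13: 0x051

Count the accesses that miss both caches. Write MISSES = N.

#0 0x195→b25/s1 MISS; vc=[]
#1 0x199→b25/s1 L1-HIT; vc=[]
#2 0x5c→b5/s1 MISS; vc=[25]
#3 0x13d→b19/s3 MISS; vc=[25]
#4 0x13e→b19/s3 L1-HIT; vc=[25]
#5 0x5c→b5/s1 L1-HIT; vc=[25]
#6 0x1dc→b29/s1 MISS; vc=[25,5]
#7 0x7d→b7/s3 MISS; vc=[25,5,19]
#8 0x7a→b7/s3 L1-HIT; vc=[25,5,19]
#9 0xb0→b11/s3 MISS; vc=[25,5,19,7]
#10 0x73→b7/s3 VC-HIT; vc=[25,5,19,11]
#11 0x5d→b5/s1 VC-HIT; vc=[25,29,19,11]
#12 0x9e→b9/s1 MISS; vc=[29,19,11,5]
#13 0x51→b5/s1 VC-HIT; vc=[29,19,11,9]

MISSES = 7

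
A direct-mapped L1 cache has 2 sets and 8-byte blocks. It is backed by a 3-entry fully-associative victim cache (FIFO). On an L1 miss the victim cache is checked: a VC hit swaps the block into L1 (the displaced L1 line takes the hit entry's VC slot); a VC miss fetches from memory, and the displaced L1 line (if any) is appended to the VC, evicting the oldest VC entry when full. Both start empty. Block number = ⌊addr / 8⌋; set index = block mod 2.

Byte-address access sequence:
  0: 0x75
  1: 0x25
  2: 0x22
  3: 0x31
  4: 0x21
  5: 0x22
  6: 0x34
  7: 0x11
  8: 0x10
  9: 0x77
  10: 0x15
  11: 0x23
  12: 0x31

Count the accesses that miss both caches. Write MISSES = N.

MISSES = 4

0: 0x75 (blk 14, set 0) → MISS  vc=[]
1: 0x25 (blk 4, set 0) → MISS  vc=[14]
2: 0x22 (blk 4, set 0) → L1-HIT  vc=[14]
3: 0x31 (blk 6, set 0) → MISS  vc=[14, 4]
4: 0x21 (blk 4, set 0) → VC-HIT  vc=[14, 6]
5: 0x22 (blk 4, set 0) → L1-HIT  vc=[14, 6]
6: 0x34 (blk 6, set 0) → VC-HIT  vc=[14, 4]
7: 0x11 (blk 2, set 0) → MISS  vc=[14, 4, 6]
8: 0x10 (blk 2, set 0) → L1-HIT  vc=[14, 4, 6]
9: 0x77 (blk 14, set 0) → VC-HIT  vc=[2, 4, 6]
10: 0x15 (blk 2, set 0) → VC-HIT  vc=[14, 4, 6]
11: 0x23 (blk 4, set 0) → VC-HIT  vc=[14, 2, 6]
12: 0x31 (blk 6, set 0) → VC-HIT  vc=[14, 2, 4]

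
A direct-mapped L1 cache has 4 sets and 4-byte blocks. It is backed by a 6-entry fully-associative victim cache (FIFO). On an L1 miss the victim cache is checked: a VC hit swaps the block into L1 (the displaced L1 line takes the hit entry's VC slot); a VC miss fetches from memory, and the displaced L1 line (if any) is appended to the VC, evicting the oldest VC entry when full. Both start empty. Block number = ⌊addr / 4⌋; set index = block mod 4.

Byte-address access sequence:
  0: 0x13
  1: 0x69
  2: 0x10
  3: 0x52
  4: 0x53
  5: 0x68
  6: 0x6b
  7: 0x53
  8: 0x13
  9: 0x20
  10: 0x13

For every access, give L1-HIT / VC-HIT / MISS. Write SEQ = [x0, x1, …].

SEQ = [MISS, MISS, L1-HIT, MISS, L1-HIT, L1-HIT, L1-HIT, L1-HIT, VC-HIT, MISS, VC-HIT]

#0 0x13→b4/s0 MISS; vc=[]
#1 0x69→b26/s2 MISS; vc=[]
#2 0x10→b4/s0 L1-HIT; vc=[]
#3 0x52→b20/s0 MISS; vc=[4]
#4 0x53→b20/s0 L1-HIT; vc=[4]
#5 0x68→b26/s2 L1-HIT; vc=[4]
#6 0x6b→b26/s2 L1-HIT; vc=[4]
#7 0x53→b20/s0 L1-HIT; vc=[4]
#8 0x13→b4/s0 VC-HIT; vc=[20]
#9 0x20→b8/s0 MISS; vc=[20,4]
#10 0x13→b4/s0 VC-HIT; vc=[20,8]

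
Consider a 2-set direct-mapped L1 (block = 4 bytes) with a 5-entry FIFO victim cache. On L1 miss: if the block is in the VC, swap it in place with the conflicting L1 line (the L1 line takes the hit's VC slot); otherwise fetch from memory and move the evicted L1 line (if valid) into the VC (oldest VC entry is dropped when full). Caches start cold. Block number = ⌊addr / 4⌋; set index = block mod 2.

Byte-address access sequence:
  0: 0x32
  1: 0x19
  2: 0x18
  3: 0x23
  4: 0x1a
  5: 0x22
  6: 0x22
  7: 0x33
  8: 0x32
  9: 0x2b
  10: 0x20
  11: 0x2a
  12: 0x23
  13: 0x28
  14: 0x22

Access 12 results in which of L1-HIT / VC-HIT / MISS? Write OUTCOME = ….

OUTCOME = VC-HIT

  [0] addr=0x32 blk=12 s=0: MISS | VC []
  [1] addr=0x19 blk=6 s=0: MISS | VC [12]
  [2] addr=0x18 blk=6 s=0: L1-HIT | VC [12]
  [3] addr=0x23 blk=8 s=0: MISS | VC [12, 6]
  [4] addr=0x1a blk=6 s=0: VC-HIT | VC [12, 8]
  [5] addr=0x22 blk=8 s=0: VC-HIT | VC [12, 6]
  [6] addr=0x22 blk=8 s=0: L1-HIT | VC [12, 6]
  [7] addr=0x33 blk=12 s=0: VC-HIT | VC [8, 6]
  [8] addr=0x32 blk=12 s=0: L1-HIT | VC [8, 6]
  [9] addr=0x2b blk=10 s=0: MISS | VC [8, 6, 12]
  [10] addr=0x20 blk=8 s=0: VC-HIT | VC [10, 6, 12]
  [11] addr=0x2a blk=10 s=0: VC-HIT | VC [8, 6, 12]
  [12] addr=0x23 blk=8 s=0: VC-HIT | VC [10, 6, 12]
  [13] addr=0x28 blk=10 s=0: VC-HIT | VC [8, 6, 12]
  [14] addr=0x22 blk=8 s=0: VC-HIT | VC [10, 6, 12]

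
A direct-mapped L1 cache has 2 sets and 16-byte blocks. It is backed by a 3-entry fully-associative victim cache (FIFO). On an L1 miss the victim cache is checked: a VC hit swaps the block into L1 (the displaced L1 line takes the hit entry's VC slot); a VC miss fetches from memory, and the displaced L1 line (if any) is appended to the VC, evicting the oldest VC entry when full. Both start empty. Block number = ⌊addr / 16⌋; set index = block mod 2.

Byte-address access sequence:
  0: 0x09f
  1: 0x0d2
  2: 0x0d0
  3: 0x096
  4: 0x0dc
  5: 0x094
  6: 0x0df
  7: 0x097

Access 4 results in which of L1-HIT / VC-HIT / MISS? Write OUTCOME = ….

OUTCOME = VC-HIT

  [0] addr=0x9f blk=9 s=1: MISS | VC []
  [1] addr=0xd2 blk=13 s=1: MISS | VC [9]
  [2] addr=0xd0 blk=13 s=1: L1-HIT | VC [9]
  [3] addr=0x96 blk=9 s=1: VC-HIT | VC [13]
  [4] addr=0xdc blk=13 s=1: VC-HIT | VC [9]
  [5] addr=0x94 blk=9 s=1: VC-HIT | VC [13]
  [6] addr=0xdf blk=13 s=1: VC-HIT | VC [9]
  [7] addr=0x97 blk=9 s=1: VC-HIT | VC [13]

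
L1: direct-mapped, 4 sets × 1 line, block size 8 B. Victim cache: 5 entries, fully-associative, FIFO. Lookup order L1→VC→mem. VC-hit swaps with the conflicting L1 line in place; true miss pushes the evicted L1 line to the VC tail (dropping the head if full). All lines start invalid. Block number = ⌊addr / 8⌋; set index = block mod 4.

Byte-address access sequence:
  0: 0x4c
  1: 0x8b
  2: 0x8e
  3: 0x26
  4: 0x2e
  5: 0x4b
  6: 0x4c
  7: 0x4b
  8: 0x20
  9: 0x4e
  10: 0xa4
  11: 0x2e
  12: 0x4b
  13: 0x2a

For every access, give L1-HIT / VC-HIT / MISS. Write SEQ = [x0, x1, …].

  [0] addr=0x4c blk=9 s=1: MISS | VC []
  [1] addr=0x8b blk=17 s=1: MISS | VC [9]
  [2] addr=0x8e blk=17 s=1: L1-HIT | VC [9]
  [3] addr=0x26 blk=4 s=0: MISS | VC [9]
  [4] addr=0x2e blk=5 s=1: MISS | VC [9, 17]
  [5] addr=0x4b blk=9 s=1: VC-HIT | VC [5, 17]
  [6] addr=0x4c blk=9 s=1: L1-HIT | VC [5, 17]
  [7] addr=0x4b blk=9 s=1: L1-HIT | VC [5, 17]
  [8] addr=0x20 blk=4 s=0: L1-HIT | VC [5, 17]
  [9] addr=0x4e blk=9 s=1: L1-HIT | VC [5, 17]
  [10] addr=0xa4 blk=20 s=0: MISS | VC [5, 17, 4]
  [11] addr=0x2e blk=5 s=1: VC-HIT | VC [9, 17, 4]
  [12] addr=0x4b blk=9 s=1: VC-HIT | VC [5, 17, 4]
  [13] addr=0x2a blk=5 s=1: VC-HIT | VC [9, 17, 4]

SEQ = [MISS, MISS, L1-HIT, MISS, MISS, VC-HIT, L1-HIT, L1-HIT, L1-HIT, L1-HIT, MISS, VC-HIT, VC-HIT, VC-HIT]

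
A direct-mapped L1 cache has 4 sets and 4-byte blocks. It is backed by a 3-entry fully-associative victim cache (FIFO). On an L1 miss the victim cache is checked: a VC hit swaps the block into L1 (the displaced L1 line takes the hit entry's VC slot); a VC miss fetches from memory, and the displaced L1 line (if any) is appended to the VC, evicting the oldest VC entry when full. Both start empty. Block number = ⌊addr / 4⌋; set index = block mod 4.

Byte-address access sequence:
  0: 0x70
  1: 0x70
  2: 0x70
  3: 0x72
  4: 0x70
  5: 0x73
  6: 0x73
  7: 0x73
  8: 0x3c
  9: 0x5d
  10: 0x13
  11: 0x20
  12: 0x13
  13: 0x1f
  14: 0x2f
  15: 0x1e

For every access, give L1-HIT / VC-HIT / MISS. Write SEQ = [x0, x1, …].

SEQ = [MISS, L1-HIT, L1-HIT, L1-HIT, L1-HIT, L1-HIT, L1-HIT, L1-HIT, MISS, MISS, MISS, MISS, VC-HIT, MISS, MISS, VC-HIT]

  [0] addr=0x70 blk=28 s=0: MISS | VC []
  [1] addr=0x70 blk=28 s=0: L1-HIT | VC []
  [2] addr=0x70 blk=28 s=0: L1-HIT | VC []
  [3] addr=0x72 blk=28 s=0: L1-HIT | VC []
  [4] addr=0x70 blk=28 s=0: L1-HIT | VC []
  [5] addr=0x73 blk=28 s=0: L1-HIT | VC []
  [6] addr=0x73 blk=28 s=0: L1-HIT | VC []
  [7] addr=0x73 blk=28 s=0: L1-HIT | VC []
  [8] addr=0x3c blk=15 s=3: MISS | VC []
  [9] addr=0x5d blk=23 s=3: MISS | VC [15]
  [10] addr=0x13 blk=4 s=0: MISS | VC [15, 28]
  [11] addr=0x20 blk=8 s=0: MISS | VC [15, 28, 4]
  [12] addr=0x13 blk=4 s=0: VC-HIT | VC [15, 28, 8]
  [13] addr=0x1f blk=7 s=3: MISS | VC [28, 8, 23]
  [14] addr=0x2f blk=11 s=3: MISS | VC [8, 23, 7]
  [15] addr=0x1e blk=7 s=3: VC-HIT | VC [8, 23, 11]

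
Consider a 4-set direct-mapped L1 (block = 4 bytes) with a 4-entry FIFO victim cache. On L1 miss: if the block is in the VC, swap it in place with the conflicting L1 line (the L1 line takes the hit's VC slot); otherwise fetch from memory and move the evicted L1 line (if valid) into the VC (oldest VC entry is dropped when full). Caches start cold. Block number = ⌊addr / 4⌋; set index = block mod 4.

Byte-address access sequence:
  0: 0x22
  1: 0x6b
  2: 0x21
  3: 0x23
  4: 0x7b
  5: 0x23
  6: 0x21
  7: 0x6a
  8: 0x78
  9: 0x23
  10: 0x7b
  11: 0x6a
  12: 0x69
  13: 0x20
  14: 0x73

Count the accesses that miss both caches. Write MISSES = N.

#0 0x22→b8/s0 MISS; vc=[]
#1 0x6b→b26/s2 MISS; vc=[]
#2 0x21→b8/s0 L1-HIT; vc=[]
#3 0x23→b8/s0 L1-HIT; vc=[]
#4 0x7b→b30/s2 MISS; vc=[26]
#5 0x23→b8/s0 L1-HIT; vc=[26]
#6 0x21→b8/s0 L1-HIT; vc=[26]
#7 0x6a→b26/s2 VC-HIT; vc=[30]
#8 0x78→b30/s2 VC-HIT; vc=[26]
#9 0x23→b8/s0 L1-HIT; vc=[26]
#10 0x7b→b30/s2 L1-HIT; vc=[26]
#11 0x6a→b26/s2 VC-HIT; vc=[30]
#12 0x69→b26/s2 L1-HIT; vc=[30]
#13 0x20→b8/s0 L1-HIT; vc=[30]
#14 0x73→b28/s0 MISS; vc=[30,8]

MISSES = 4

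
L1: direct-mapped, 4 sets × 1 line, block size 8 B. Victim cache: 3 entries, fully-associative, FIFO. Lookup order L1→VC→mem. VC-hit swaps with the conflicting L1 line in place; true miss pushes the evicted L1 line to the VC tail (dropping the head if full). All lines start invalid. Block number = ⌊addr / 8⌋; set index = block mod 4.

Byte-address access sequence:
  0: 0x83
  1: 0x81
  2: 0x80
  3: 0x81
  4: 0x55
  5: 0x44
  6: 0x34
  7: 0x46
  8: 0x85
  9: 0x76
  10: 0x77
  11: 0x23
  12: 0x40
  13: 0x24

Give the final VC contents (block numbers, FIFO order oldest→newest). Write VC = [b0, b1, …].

VC = [6, 16, 8]

#0 0x83→b16/s0 MISS; vc=[]
#1 0x81→b16/s0 L1-HIT; vc=[]
#2 0x80→b16/s0 L1-HIT; vc=[]
#3 0x81→b16/s0 L1-HIT; vc=[]
#4 0x55→b10/s2 MISS; vc=[]
#5 0x44→b8/s0 MISS; vc=[16]
#6 0x34→b6/s2 MISS; vc=[16,10]
#7 0x46→b8/s0 L1-HIT; vc=[16,10]
#8 0x85→b16/s0 VC-HIT; vc=[8,10]
#9 0x76→b14/s2 MISS; vc=[8,10,6]
#10 0x77→b14/s2 L1-HIT; vc=[8,10,6]
#11 0x23→b4/s0 MISS; vc=[10,6,16]
#12 0x40→b8/s0 MISS; vc=[6,16,4]
#13 0x24→b4/s0 VC-HIT; vc=[6,16,8]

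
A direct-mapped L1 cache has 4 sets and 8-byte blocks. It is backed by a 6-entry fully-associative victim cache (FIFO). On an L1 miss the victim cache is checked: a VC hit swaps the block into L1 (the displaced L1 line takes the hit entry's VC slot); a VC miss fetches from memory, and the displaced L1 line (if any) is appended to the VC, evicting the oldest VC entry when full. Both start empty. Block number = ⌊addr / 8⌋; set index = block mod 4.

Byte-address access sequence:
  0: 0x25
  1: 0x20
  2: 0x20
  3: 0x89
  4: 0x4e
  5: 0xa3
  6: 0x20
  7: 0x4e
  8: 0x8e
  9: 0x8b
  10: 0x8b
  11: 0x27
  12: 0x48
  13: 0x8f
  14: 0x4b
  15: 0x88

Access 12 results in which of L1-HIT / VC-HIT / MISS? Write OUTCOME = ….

OUTCOME = VC-HIT

#0 0x25→b4/s0 MISS; vc=[]
#1 0x20→b4/s0 L1-HIT; vc=[]
#2 0x20→b4/s0 L1-HIT; vc=[]
#3 0x89→b17/s1 MISS; vc=[]
#4 0x4e→b9/s1 MISS; vc=[17]
#5 0xa3→b20/s0 MISS; vc=[17,4]
#6 0x20→b4/s0 VC-HIT; vc=[17,20]
#7 0x4e→b9/s1 L1-HIT; vc=[17,20]
#8 0x8e→b17/s1 VC-HIT; vc=[9,20]
#9 0x8b→b17/s1 L1-HIT; vc=[9,20]
#10 0x8b→b17/s1 L1-HIT; vc=[9,20]
#11 0x27→b4/s0 L1-HIT; vc=[9,20]
#12 0x48→b9/s1 VC-HIT; vc=[17,20]
#13 0x8f→b17/s1 VC-HIT; vc=[9,20]
#14 0x4b→b9/s1 VC-HIT; vc=[17,20]
#15 0x88→b17/s1 VC-HIT; vc=[9,20]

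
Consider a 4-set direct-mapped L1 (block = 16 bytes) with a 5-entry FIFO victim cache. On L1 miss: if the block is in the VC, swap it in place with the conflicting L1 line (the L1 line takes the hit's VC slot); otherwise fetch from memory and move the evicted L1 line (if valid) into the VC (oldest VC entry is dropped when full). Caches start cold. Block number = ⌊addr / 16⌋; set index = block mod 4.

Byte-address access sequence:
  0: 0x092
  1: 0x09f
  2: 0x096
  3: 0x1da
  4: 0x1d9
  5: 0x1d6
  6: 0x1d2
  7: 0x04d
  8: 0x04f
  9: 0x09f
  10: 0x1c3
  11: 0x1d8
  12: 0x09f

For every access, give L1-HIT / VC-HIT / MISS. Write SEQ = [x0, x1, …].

#0 0x92→b9/s1 MISS; vc=[]
#1 0x9f→b9/s1 L1-HIT; vc=[]
#2 0x96→b9/s1 L1-HIT; vc=[]
#3 0x1da→b29/s1 MISS; vc=[9]
#4 0x1d9→b29/s1 L1-HIT; vc=[9]
#5 0x1d6→b29/s1 L1-HIT; vc=[9]
#6 0x1d2→b29/s1 L1-HIT; vc=[9]
#7 0x4d→b4/s0 MISS; vc=[9]
#8 0x4f→b4/s0 L1-HIT; vc=[9]
#9 0x9f→b9/s1 VC-HIT; vc=[29]
#10 0x1c3→b28/s0 MISS; vc=[29,4]
#11 0x1d8→b29/s1 VC-HIT; vc=[9,4]
#12 0x9f→b9/s1 VC-HIT; vc=[29,4]

SEQ = [MISS, L1-HIT, L1-HIT, MISS, L1-HIT, L1-HIT, L1-HIT, MISS, L1-HIT, VC-HIT, MISS, VC-HIT, VC-HIT]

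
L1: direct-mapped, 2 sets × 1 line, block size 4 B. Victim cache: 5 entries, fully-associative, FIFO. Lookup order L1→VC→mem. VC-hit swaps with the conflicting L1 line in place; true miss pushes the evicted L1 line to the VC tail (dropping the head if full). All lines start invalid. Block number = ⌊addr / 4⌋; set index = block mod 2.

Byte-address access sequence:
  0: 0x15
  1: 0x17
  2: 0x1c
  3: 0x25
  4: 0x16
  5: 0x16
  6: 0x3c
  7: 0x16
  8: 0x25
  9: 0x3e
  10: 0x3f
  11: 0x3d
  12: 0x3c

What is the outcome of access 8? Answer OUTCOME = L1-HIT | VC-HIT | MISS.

#0 0x15→b5/s1 MISS; vc=[]
#1 0x17→b5/s1 L1-HIT; vc=[]
#2 0x1c→b7/s1 MISS; vc=[5]
#3 0x25→b9/s1 MISS; vc=[5,7]
#4 0x16→b5/s1 VC-HIT; vc=[9,7]
#5 0x16→b5/s1 L1-HIT; vc=[9,7]
#6 0x3c→b15/s1 MISS; vc=[9,7,5]
#7 0x16→b5/s1 VC-HIT; vc=[9,7,15]
#8 0x25→b9/s1 VC-HIT; vc=[5,7,15]
#9 0x3e→b15/s1 VC-HIT; vc=[5,7,9]
#10 0x3f→b15/s1 L1-HIT; vc=[5,7,9]
#11 0x3d→b15/s1 L1-HIT; vc=[5,7,9]
#12 0x3c→b15/s1 L1-HIT; vc=[5,7,9]

OUTCOME = VC-HIT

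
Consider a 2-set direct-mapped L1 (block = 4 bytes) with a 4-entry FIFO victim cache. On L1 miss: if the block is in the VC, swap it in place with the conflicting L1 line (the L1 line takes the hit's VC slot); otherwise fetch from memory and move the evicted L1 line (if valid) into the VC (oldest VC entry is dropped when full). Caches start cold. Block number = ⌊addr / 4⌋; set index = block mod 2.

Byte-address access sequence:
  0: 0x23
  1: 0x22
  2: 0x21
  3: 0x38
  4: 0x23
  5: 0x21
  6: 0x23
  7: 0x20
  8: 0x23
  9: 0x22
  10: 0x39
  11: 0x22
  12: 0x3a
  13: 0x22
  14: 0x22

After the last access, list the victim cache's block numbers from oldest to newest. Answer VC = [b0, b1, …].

VC = [14]

0: 0x23 (blk 8, set 0) → MISS  vc=[]
1: 0x22 (blk 8, set 0) → L1-HIT  vc=[]
2: 0x21 (blk 8, set 0) → L1-HIT  vc=[]
3: 0x38 (blk 14, set 0) → MISS  vc=[8]
4: 0x23 (blk 8, set 0) → VC-HIT  vc=[14]
5: 0x21 (blk 8, set 0) → L1-HIT  vc=[14]
6: 0x23 (blk 8, set 0) → L1-HIT  vc=[14]
7: 0x20 (blk 8, set 0) → L1-HIT  vc=[14]
8: 0x23 (blk 8, set 0) → L1-HIT  vc=[14]
9: 0x22 (blk 8, set 0) → L1-HIT  vc=[14]
10: 0x39 (blk 14, set 0) → VC-HIT  vc=[8]
11: 0x22 (blk 8, set 0) → VC-HIT  vc=[14]
12: 0x3a (blk 14, set 0) → VC-HIT  vc=[8]
13: 0x22 (blk 8, set 0) → VC-HIT  vc=[14]
14: 0x22 (blk 8, set 0) → L1-HIT  vc=[14]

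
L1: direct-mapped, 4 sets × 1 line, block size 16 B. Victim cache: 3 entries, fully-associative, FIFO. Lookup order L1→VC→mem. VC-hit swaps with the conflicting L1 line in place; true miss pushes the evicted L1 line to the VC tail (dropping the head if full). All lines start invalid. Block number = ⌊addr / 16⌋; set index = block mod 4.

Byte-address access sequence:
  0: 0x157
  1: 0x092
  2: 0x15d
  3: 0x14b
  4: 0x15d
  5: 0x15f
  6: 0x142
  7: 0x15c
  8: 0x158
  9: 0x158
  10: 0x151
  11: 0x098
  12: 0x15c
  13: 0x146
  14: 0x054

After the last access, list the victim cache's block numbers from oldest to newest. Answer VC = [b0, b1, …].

VC = [9, 21]

#0 0x157→b21/s1 MISS; vc=[]
#1 0x92→b9/s1 MISS; vc=[21]
#2 0x15d→b21/s1 VC-HIT; vc=[9]
#3 0x14b→b20/s0 MISS; vc=[9]
#4 0x15d→b21/s1 L1-HIT; vc=[9]
#5 0x15f→b21/s1 L1-HIT; vc=[9]
#6 0x142→b20/s0 L1-HIT; vc=[9]
#7 0x15c→b21/s1 L1-HIT; vc=[9]
#8 0x158→b21/s1 L1-HIT; vc=[9]
#9 0x158→b21/s1 L1-HIT; vc=[9]
#10 0x151→b21/s1 L1-HIT; vc=[9]
#11 0x98→b9/s1 VC-HIT; vc=[21]
#12 0x15c→b21/s1 VC-HIT; vc=[9]
#13 0x146→b20/s0 L1-HIT; vc=[9]
#14 0x54→b5/s1 MISS; vc=[9,21]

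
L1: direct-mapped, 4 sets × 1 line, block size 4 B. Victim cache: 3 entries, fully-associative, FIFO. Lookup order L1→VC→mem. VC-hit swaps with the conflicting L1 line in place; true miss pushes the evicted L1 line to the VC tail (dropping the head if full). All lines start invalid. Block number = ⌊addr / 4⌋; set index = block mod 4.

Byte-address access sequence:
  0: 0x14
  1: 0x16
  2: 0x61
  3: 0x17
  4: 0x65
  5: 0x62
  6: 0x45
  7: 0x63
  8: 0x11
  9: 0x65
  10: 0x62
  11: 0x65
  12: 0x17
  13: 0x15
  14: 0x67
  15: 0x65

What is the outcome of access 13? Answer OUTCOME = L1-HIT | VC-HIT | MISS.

0: 0x14 (blk 5, set 1) → MISS  vc=[]
1: 0x16 (blk 5, set 1) → L1-HIT  vc=[]
2: 0x61 (blk 24, set 0) → MISS  vc=[]
3: 0x17 (blk 5, set 1) → L1-HIT  vc=[]
4: 0x65 (blk 25, set 1) → MISS  vc=[5]
5: 0x62 (blk 24, set 0) → L1-HIT  vc=[5]
6: 0x45 (blk 17, set 1) → MISS  vc=[5, 25]
7: 0x63 (blk 24, set 0) → L1-HIT  vc=[5, 25]
8: 0x11 (blk 4, set 0) → MISS  vc=[5, 25, 24]
9: 0x65 (blk 25, set 1) → VC-HIT  vc=[5, 17, 24]
10: 0x62 (blk 24, set 0) → VC-HIT  vc=[5, 17, 4]
11: 0x65 (blk 25, set 1) → L1-HIT  vc=[5, 17, 4]
12: 0x17 (blk 5, set 1) → VC-HIT  vc=[25, 17, 4]
13: 0x15 (blk 5, set 1) → L1-HIT  vc=[25, 17, 4]
14: 0x67 (blk 25, set 1) → VC-HIT  vc=[5, 17, 4]
15: 0x65 (blk 25, set 1) → L1-HIT  vc=[5, 17, 4]

OUTCOME = L1-HIT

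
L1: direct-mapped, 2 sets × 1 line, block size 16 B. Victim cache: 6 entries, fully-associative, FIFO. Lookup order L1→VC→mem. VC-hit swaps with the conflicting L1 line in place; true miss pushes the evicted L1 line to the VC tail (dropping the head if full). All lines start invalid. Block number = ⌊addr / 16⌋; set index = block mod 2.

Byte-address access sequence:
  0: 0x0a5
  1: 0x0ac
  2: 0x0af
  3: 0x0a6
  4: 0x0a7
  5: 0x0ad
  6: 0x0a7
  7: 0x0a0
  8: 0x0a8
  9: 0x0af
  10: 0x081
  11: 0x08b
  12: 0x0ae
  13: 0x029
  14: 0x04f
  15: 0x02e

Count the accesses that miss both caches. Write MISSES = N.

0: 0xa5 (blk 10, set 0) → MISS  vc=[]
1: 0xac (blk 10, set 0) → L1-HIT  vc=[]
2: 0xaf (blk 10, set 0) → L1-HIT  vc=[]
3: 0xa6 (blk 10, set 0) → L1-HIT  vc=[]
4: 0xa7 (blk 10, set 0) → L1-HIT  vc=[]
5: 0xad (blk 10, set 0) → L1-HIT  vc=[]
6: 0xa7 (blk 10, set 0) → L1-HIT  vc=[]
7: 0xa0 (blk 10, set 0) → L1-HIT  vc=[]
8: 0xa8 (blk 10, set 0) → L1-HIT  vc=[]
9: 0xaf (blk 10, set 0) → L1-HIT  vc=[]
10: 0x81 (blk 8, set 0) → MISS  vc=[10]
11: 0x8b (blk 8, set 0) → L1-HIT  vc=[10]
12: 0xae (blk 10, set 0) → VC-HIT  vc=[8]
13: 0x29 (blk 2, set 0) → MISS  vc=[8, 10]
14: 0x4f (blk 4, set 0) → MISS  vc=[8, 10, 2]
15: 0x2e (blk 2, set 0) → VC-HIT  vc=[8, 10, 4]

MISSES = 4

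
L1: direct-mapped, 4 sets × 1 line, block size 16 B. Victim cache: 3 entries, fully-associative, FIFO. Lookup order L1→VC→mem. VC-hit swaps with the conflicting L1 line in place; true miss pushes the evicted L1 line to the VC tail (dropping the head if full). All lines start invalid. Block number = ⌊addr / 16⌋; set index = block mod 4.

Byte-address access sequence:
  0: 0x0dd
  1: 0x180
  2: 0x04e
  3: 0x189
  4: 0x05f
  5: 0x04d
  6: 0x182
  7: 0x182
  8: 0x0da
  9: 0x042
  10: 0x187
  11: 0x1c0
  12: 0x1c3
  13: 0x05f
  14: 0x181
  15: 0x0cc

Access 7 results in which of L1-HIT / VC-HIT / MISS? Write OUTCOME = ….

0: 0xdd (blk 13, set 1) → MISS  vc=[]
1: 0x180 (blk 24, set 0) → MISS  vc=[]
2: 0x4e (blk 4, set 0) → MISS  vc=[24]
3: 0x189 (blk 24, set 0) → VC-HIT  vc=[4]
4: 0x5f (blk 5, set 1) → MISS  vc=[4, 13]
5: 0x4d (blk 4, set 0) → VC-HIT  vc=[24, 13]
6: 0x182 (blk 24, set 0) → VC-HIT  vc=[4, 13]
7: 0x182 (blk 24, set 0) → L1-HIT  vc=[4, 13]
8: 0xda (blk 13, set 1) → VC-HIT  vc=[4, 5]
9: 0x42 (blk 4, set 0) → VC-HIT  vc=[24, 5]
10: 0x187 (blk 24, set 0) → VC-HIT  vc=[4, 5]
11: 0x1c0 (blk 28, set 0) → MISS  vc=[4, 5, 24]
12: 0x1c3 (blk 28, set 0) → L1-HIT  vc=[4, 5, 24]
13: 0x5f (blk 5, set 1) → VC-HIT  vc=[4, 13, 24]
14: 0x181 (blk 24, set 0) → VC-HIT  vc=[4, 13, 28]
15: 0xcc (blk 12, set 0) → MISS  vc=[13, 28, 24]

OUTCOME = L1-HIT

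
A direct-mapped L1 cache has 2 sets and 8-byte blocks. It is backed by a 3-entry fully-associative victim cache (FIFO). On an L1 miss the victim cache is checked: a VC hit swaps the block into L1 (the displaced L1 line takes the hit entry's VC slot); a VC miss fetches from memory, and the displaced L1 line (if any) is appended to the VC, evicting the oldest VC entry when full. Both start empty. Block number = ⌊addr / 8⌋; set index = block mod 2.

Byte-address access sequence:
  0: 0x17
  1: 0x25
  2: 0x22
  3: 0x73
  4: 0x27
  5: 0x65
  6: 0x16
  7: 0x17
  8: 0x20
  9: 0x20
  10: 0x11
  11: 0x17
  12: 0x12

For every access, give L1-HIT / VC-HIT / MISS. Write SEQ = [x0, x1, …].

SEQ = [MISS, MISS, L1-HIT, MISS, VC-HIT, MISS, VC-HIT, L1-HIT, VC-HIT, L1-HIT, VC-HIT, L1-HIT, L1-HIT]

0: 0x17 (blk 2, set 0) → MISS  vc=[]
1: 0x25 (blk 4, set 0) → MISS  vc=[2]
2: 0x22 (blk 4, set 0) → L1-HIT  vc=[2]
3: 0x73 (blk 14, set 0) → MISS  vc=[2, 4]
4: 0x27 (blk 4, set 0) → VC-HIT  vc=[2, 14]
5: 0x65 (blk 12, set 0) → MISS  vc=[2, 14, 4]
6: 0x16 (blk 2, set 0) → VC-HIT  vc=[12, 14, 4]
7: 0x17 (blk 2, set 0) → L1-HIT  vc=[12, 14, 4]
8: 0x20 (blk 4, set 0) → VC-HIT  vc=[12, 14, 2]
9: 0x20 (blk 4, set 0) → L1-HIT  vc=[12, 14, 2]
10: 0x11 (blk 2, set 0) → VC-HIT  vc=[12, 14, 4]
11: 0x17 (blk 2, set 0) → L1-HIT  vc=[12, 14, 4]
12: 0x12 (blk 2, set 0) → L1-HIT  vc=[12, 14, 4]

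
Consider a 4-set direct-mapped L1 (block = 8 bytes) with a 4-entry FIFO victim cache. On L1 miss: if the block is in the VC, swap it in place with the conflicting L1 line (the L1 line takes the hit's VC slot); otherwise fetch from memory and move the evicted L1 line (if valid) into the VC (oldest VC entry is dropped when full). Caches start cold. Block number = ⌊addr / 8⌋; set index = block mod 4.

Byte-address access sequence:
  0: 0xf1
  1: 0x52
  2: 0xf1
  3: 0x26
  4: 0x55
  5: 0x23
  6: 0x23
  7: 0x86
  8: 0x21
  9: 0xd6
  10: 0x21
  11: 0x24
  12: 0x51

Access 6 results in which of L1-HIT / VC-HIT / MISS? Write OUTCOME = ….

OUTCOME = L1-HIT

#0 0xf1→b30/s2 MISS; vc=[]
#1 0x52→b10/s2 MISS; vc=[30]
#2 0xf1→b30/s2 VC-HIT; vc=[10]
#3 0x26→b4/s0 MISS; vc=[10]
#4 0x55→b10/s2 VC-HIT; vc=[30]
#5 0x23→b4/s0 L1-HIT; vc=[30]
#6 0x23→b4/s0 L1-HIT; vc=[30]
#7 0x86→b16/s0 MISS; vc=[30,4]
#8 0x21→b4/s0 VC-HIT; vc=[30,16]
#9 0xd6→b26/s2 MISS; vc=[30,16,10]
#10 0x21→b4/s0 L1-HIT; vc=[30,16,10]
#11 0x24→b4/s0 L1-HIT; vc=[30,16,10]
#12 0x51→b10/s2 VC-HIT; vc=[30,16,26]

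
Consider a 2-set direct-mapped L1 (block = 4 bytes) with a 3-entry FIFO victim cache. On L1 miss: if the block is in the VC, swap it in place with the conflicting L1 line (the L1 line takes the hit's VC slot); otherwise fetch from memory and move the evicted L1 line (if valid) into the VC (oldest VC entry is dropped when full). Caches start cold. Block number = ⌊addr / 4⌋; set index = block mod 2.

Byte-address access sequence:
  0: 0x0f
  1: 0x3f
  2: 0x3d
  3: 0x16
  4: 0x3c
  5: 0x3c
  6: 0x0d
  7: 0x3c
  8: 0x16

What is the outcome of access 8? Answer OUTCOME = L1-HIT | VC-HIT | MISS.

OUTCOME = VC-HIT

  [0] addr=0xf blk=3 s=1: MISS | VC []
  [1] addr=0x3f blk=15 s=1: MISS | VC [3]
  [2] addr=0x3d blk=15 s=1: L1-HIT | VC [3]
  [3] addr=0x16 blk=5 s=1: MISS | VC [3, 15]
  [4] addr=0x3c blk=15 s=1: VC-HIT | VC [3, 5]
  [5] addr=0x3c blk=15 s=1: L1-HIT | VC [3, 5]
  [6] addr=0xd blk=3 s=1: VC-HIT | VC [15, 5]
  [7] addr=0x3c blk=15 s=1: VC-HIT | VC [3, 5]
  [8] addr=0x16 blk=5 s=1: VC-HIT | VC [3, 15]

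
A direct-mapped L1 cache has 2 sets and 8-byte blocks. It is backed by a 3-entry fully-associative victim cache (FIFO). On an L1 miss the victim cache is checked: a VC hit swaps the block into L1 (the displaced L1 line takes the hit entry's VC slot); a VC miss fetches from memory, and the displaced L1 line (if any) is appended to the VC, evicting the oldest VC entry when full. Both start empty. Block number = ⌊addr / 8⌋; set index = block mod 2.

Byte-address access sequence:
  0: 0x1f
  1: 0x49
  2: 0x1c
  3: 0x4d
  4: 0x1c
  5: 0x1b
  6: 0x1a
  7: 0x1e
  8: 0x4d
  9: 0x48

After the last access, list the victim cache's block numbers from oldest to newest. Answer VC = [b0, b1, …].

#0 0x1f→b3/s1 MISS; vc=[]
#1 0x49→b9/s1 MISS; vc=[3]
#2 0x1c→b3/s1 VC-HIT; vc=[9]
#3 0x4d→b9/s1 VC-HIT; vc=[3]
#4 0x1c→b3/s1 VC-HIT; vc=[9]
#5 0x1b→b3/s1 L1-HIT; vc=[9]
#6 0x1a→b3/s1 L1-HIT; vc=[9]
#7 0x1e→b3/s1 L1-HIT; vc=[9]
#8 0x4d→b9/s1 VC-HIT; vc=[3]
#9 0x48→b9/s1 L1-HIT; vc=[3]

VC = [3]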